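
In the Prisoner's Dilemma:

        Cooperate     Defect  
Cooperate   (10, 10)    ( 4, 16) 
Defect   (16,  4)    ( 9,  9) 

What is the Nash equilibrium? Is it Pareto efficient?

(Defect, Defect) is NE; not Pareto efficient

Work:
Defect dominates Cooperate for both players:
If P2 cooperates: Defect (16) > Cooperate (10)
If P2 defects: Defect (9) > Cooperate (4)
NE: (Defect, Defect) with payoff (9, 9)
But (Cooperate, Cooperate) = (10, 10) Pareto dominates (9, 9)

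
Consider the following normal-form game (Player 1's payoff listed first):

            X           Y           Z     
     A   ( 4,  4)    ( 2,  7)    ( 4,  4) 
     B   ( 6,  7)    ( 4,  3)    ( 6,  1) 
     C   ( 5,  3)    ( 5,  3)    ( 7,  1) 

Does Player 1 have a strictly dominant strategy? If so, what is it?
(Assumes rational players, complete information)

No strictly dominant strategy exists for Player 1

Work:
A strategy strictly dominates another if it gives a strictly higher payoff against every opponent action. Compare each pair of P1's strategies column-by-column:
  A vs B: [4 vs 6, 2 vs 4, 4 vs 6] → A does not strictly dominate B (column X: 4 ≤ 6)
  A vs C: [4 vs 5, 2 vs 5, 4 vs 7] → A does not strictly dominate C (column X: 4 ≤ 5)
  B vs A: [6 vs 4, 4 vs 2, 6 vs 4] → B strictly dominates A
  B vs C: [6 vs 5, 4 vs 5, 6 vs 7] → B does not strictly dominate C (column Y: 4 ≤ 5)
  C vs A: [5 vs 4, 5 vs 2, 7 vs 4] → C strictly dominates A
  C vs B: [5 vs 6, 5 vs 4, 7 vs 6] → C does not strictly dominate B (column X: 5 ≤ 6)
No single strategy strictly dominates all others → no strictly dominant strategy.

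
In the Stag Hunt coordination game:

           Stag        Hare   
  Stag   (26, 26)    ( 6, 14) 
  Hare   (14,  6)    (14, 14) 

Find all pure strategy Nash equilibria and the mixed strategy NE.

Pure NE: (Stag, Stag) and (Hare, Hare); Mixed NE: p = 0.4, q = 0.4

Work:
Check pure NE:
(Stag, Stag): (26, 26) - no unilateral deviation beneficial
(Hare, Hare): (14, 14) - no unilateral deviation beneficial
Mixed NE: P1 plays Stag with p = 0.4, P2 plays Stag with q = 0.4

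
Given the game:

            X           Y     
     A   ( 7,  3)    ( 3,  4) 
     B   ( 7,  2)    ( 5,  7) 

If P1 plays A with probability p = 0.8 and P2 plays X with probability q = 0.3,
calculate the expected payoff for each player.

E[P1] = 4.48, E[P2] = 4.06

Work:
E[P1] = p·q·π₁(A,X) + p·(1-q)·π₁(A,Y) + (1-p)·q·π₁(B,X) + (1-p)·(1-q)·π₁(B,Y)
= 0.8·0.3·7 + 0.8·0.7·3 + 0.2·0.3·7 + 0.2·0.7·5
= 4.48

E[P2] = 4.06 (similar calculation)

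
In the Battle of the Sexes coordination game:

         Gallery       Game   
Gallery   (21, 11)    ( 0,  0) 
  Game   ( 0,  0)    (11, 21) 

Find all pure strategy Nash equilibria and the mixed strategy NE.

Pure NE: (Gallery, Gallery) and (Game, Game); Mixed NE: p = 0.6562, q = 0.3438

Work:
Check pure NE:
(Gallery, Gallery): (21, 11) - no unilateral deviation beneficial
(Game, Game): (11, 21) - no unilateral deviation beneficial
Mixed NE: P1 plays Gallery with p = 0.6562, P2 plays Gallery with q = 0.3438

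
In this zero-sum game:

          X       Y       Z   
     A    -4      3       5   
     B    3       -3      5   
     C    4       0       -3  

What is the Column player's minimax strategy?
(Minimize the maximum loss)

Column should play Y, value = 3

Work:
Column player minimizes Row's maximum payoff:
Column X: max payoff to Row = 4
Column Y: max payoff to Row = 3
Column Z: max payoff to Row = 5
Minimum is 3, achieved by column Y.
Minimax strategy: Y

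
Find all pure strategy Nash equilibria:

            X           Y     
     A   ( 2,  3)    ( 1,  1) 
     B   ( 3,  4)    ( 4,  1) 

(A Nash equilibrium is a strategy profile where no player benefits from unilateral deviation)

Nash equilibrium: (B, X)

Work:
Best responses:
  P1 vs X: payoffs [2, 3] → best response B (payoff 3)
  P1 vs Y: payoffs [1, 4] → best response B (payoff 4)
  P2 vs A: payoffs [3, 1] → best response X (payoff 3)
  P2 vs B: payoffs [4, 1] → best response X (payoff 4)
Mutual best responses: (B,X) → Nash equilibria.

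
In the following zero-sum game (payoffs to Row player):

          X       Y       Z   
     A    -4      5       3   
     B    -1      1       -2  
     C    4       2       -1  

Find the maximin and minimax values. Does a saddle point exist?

Maximin = -1, Minimax = 3, Saddle: False

Work:
Row minimums: [-4, -2, -1] → maximin = -1
Column maximums: [4, 5, 3] → minimax = 3
No saddle point (maximin ≠ minimax). Mixed strategy needed.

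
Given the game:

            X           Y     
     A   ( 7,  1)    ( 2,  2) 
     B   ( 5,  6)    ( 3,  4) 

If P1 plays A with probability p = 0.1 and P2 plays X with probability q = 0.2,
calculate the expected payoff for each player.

E[P1] = 3.36, E[P2] = 4.14

Work:
E[P1] = p·q·π₁(A,X) + p·(1-q)·π₁(A,Y) + (1-p)·q·π₁(B,X) + (1-p)·(1-q)·π₁(B,Y)
= 0.1·0.2·7 + 0.1·0.8·2 + 0.9·0.2·5 + 0.9·0.8·3
= 3.36

E[P2] = 4.14 (similar calculation)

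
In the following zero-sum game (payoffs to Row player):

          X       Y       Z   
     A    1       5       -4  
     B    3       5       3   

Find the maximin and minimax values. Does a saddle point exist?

Maximin = 3, Minimax = 3, Saddle: True

Work:
Row minimums: [-4, 3] → maximin = 3
Column maximums: [3, 5, 3] → minimax = 3
Saddle point exists! Game value = 3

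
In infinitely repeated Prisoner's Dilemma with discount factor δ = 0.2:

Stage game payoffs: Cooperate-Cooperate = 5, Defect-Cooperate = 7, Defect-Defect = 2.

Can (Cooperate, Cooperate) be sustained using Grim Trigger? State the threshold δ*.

δ* = 0.4; since δ = 0.2 < 0.4, cooperation cannot be sustained

Work:
For Grim Trigger:
Cooperate forever: 5/(1-δ)
Defect then punished: 7 + 2·δ/(1-δ)
Need: 5/(1-δ) ≥ 7 + 2·δ/(1-δ)
Solving: δ ≥ (T-R)/(T-P) = (7-5)/(7-2) = 0.4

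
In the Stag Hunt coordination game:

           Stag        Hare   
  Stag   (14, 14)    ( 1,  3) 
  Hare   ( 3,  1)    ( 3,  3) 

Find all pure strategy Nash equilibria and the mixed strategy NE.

Pure NE: (Stag, Stag) and (Hare, Hare); Mixed NE: p = 0.1538, q = 0.1538

Work:
Check pure NE:
(Stag, Stag): (14, 14) - no unilateral deviation beneficial
(Hare, Hare): (3, 3) - no unilateral deviation beneficial
Mixed NE: P1 plays Stag with p = 0.1538, P2 plays Stag with q = 0.1538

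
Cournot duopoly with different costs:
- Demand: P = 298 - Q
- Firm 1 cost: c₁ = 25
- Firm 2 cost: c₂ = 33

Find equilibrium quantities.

q₁* = 93.67, q₂* = 85.67

Work:
Reaction: q₁ = (298 - 25 - q₂)/2
Reaction: q₂ = (298 - 33 - q₁)/2
Solve simultaneously:
q₁* = (298 - 2×25 + 33)/3 = 93.67
q₂* = (298 - 2×33 + 25)/3 = 85.67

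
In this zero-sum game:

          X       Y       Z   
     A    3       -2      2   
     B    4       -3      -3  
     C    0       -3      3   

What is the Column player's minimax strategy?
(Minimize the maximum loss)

Column should play Y, value = -2

Work:
Column player minimizes Row's maximum payoff:
Column X: max payoff to Row = 4
Column Y: max payoff to Row = -2
Column Z: max payoff to Row = 3
Minimum is -2, achieved by column Y.
Minimax strategy: Y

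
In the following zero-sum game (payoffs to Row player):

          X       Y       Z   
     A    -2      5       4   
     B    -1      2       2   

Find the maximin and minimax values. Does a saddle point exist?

Maximin = -1, Minimax = -1, Saddle: True

Work:
Row minimums: [-2, -1] → maximin = -1
Column maximums: [-1, 5, 4] → minimax = -1
Saddle point exists! Game value = -1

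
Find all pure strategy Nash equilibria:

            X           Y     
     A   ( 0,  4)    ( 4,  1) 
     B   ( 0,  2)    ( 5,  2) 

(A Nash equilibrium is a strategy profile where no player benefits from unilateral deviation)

Nash equilibrium: (A, X), (B, X), (B, Y)

Work:
Best responses:
  P1 vs X: payoffs [0, 0] → best response A/B (payoff 0)
  P1 vs Y: payoffs [4, 5] → best response B (payoff 5)
  P2 vs A: payoffs [4, 1] → best response X (payoff 4)
  P2 vs B: payoffs [2, 2] → best response X/Y (payoff 2)
Mutual best responses: (A,X), (B,X), (B,Y) → Nash equilibria.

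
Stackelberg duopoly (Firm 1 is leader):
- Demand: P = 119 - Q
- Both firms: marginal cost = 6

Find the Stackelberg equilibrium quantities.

q₁* (leader) = 56.5, q₂* (follower) = 28.25

Work:
Follower's reaction: q₂ = (a - c - q₁)/2
Leader substitutes: π₁ = q₁·(a - q₁ - (a-c-q₁)/2 - c)
FOC: q₁* = (119 - 6)/2 = 56.50
Then: q₂* = (119 - 6 - 56.5)/2 = 28.25
Leader has first-mover advantage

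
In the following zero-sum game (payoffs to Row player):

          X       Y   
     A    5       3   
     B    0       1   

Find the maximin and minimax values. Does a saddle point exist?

Maximin = 3, Minimax = 3, Saddle: True

Work:
Row minimums: [3, 0] → maximin = 3
Column maximums: [5, 3] → minimax = 3
Saddle point exists! Game value = 3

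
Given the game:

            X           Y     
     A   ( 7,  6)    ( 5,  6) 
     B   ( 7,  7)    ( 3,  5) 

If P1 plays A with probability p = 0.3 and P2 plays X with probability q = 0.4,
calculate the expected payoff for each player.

E[P1] = 4.96, E[P2] = 5.86

Work:
E[P1] = p·q·π₁(A,X) + p·(1-q)·π₁(A,Y) + (1-p)·q·π₁(B,X) + (1-p)·(1-q)·π₁(B,Y)
= 0.3·0.4·7 + 0.3·0.6·5 + 0.7·0.4·7 + 0.7·0.6·3
= 4.96

E[P2] = 5.86 (similar calculation)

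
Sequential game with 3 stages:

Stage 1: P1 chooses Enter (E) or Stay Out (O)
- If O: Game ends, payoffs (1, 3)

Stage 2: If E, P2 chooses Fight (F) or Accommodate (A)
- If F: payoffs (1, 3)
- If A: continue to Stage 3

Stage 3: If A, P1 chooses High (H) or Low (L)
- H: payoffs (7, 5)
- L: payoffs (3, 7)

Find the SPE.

SPE: (E, A, H); Outcome (7, 5)

Work:
Stage 3: P1 chooses H (7 vs 3)
Stage 2: P2: F->3, A->5 (anticipating H). Choose A
Stage 1: P1: O->1, E->7 (anticipating A, H). Choose E
SPE path: E -> A -> H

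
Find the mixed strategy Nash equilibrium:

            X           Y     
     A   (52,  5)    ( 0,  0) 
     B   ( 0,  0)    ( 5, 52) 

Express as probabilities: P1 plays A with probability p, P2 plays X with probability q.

p = 0.9123, q = 0.0877

Work:
Find probabilities that make opponent indifferent:
P2 chooses q to make P1 indifferent between A and B
P1 chooses p to make P2 indifferent between X and Y
Mixed NE: P1 plays (A: 0.9123, B: 0.0877), P2 plays (X: 0.0877, Y: 0.9123)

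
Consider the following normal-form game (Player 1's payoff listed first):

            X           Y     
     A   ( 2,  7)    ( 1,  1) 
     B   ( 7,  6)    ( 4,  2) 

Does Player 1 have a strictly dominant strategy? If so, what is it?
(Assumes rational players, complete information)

Yes, Player 1's strictly dominant strategy is B

Work:
A strategy strictly dominates another if it gives a strictly higher payoff against every opponent action. Compare each pair of P1's strategies column-by-column:
  A vs B: [2 vs 7, 1 vs 4] → A does not strictly dominate B (column X: 2 ≤ 7)
  B vs A: [7 vs 2, 4 vs 1] → B strictly dominates A
B strictly dominates every other strategy → strictly dominant.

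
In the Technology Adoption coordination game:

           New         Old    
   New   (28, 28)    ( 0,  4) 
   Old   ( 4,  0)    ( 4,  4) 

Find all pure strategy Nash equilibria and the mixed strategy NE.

Pure NE: (New, New) and (Old, Old); Mixed NE: p = 0.1429, q = 0.1429

Work:
Check pure NE:
(New, New): (28, 28) - no unilateral deviation beneficial
(Old, Old): (4, 4) - no unilateral deviation beneficial
Mixed NE: P1 plays New with p = 0.1429, P2 plays New with q = 0.1429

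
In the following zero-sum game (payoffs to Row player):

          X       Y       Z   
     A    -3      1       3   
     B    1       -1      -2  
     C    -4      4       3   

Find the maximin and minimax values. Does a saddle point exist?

Maximin = -2, Minimax = 1, Saddle: False

Work:
Row minimums: [-3, -2, -4] → maximin = -2
Column maximums: [1, 4, 3] → minimax = 1
No saddle point (maximin ≠ minimax). Mixed strategy needed.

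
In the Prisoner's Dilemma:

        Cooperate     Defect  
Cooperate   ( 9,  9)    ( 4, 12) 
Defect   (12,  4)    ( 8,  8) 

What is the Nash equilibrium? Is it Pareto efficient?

(Defect, Defect) is NE; not Pareto efficient

Work:
Defect dominates Cooperate for both players:
If P2 cooperates: Defect (12) > Cooperate (9)
If P2 defects: Defect (8) > Cooperate (4)
NE: (Defect, Defect) with payoff (8, 8)
But (Cooperate, Cooperate) = (9, 9) Pareto dominates (8, 8)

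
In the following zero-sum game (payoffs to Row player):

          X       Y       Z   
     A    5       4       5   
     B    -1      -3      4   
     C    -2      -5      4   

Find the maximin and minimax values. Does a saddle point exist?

Maximin = 4, Minimax = 4, Saddle: True

Work:
Row minimums: [4, -3, -5] → maximin = 4
Column maximums: [5, 4, 5] → minimax = 4
Saddle point exists! Game value = 4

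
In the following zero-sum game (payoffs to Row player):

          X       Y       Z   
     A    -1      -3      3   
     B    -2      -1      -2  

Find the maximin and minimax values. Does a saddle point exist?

Maximin = -2, Minimax = -1, Saddle: False

Work:
Row minimums: [-3, -2] → maximin = -2
Column maximums: [-1, -1, 3] → minimax = -1
No saddle point (maximin ≠ minimax). Mixed strategy needed.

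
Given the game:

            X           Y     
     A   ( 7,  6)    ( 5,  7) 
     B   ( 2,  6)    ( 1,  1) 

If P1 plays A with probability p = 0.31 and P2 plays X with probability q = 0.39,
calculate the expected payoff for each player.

E[P1] = 2.7509, E[P2] = 4.0846

Work:
E[P1] = p·q·π₁(A,X) + p·(1-q)·π₁(A,Y) + (1-p)·q·π₁(B,X) + (1-p)·(1-q)·π₁(B,Y)
= 0.31·0.39·7 + 0.31·0.61·5 + 0.69·0.39·2 + 0.69·0.61·1
= 2.7509

E[P2] = 4.0846 (similar calculation)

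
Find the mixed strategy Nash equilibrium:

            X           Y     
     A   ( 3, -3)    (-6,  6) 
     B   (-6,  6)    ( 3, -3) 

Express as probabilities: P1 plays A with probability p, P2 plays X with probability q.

p = 0.5, q = 0.5

Work:
Find probabilities that make opponent indifferent:
P2 chooses q to make P1 indifferent between A and B
P1 chooses p to make P2 indifferent between X and Y
Mixed NE: P1 plays (A: 0.5, B: 0.5), P2 plays (X: 0.5, Y: 0.5)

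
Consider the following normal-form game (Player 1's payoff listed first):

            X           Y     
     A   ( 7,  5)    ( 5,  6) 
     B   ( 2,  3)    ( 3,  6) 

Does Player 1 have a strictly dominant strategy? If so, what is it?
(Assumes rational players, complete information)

Yes, Player 1's strictly dominant strategy is A

Work:
A strategy strictly dominates another if it gives a strictly higher payoff against every opponent action. Compare each pair of P1's strategies column-by-column:
  A vs B: [7 vs 2, 5 vs 3] → A strictly dominates B
  B vs A: [2 vs 7, 3 vs 5] → B does not strictly dominate A (column X: 2 ≤ 7)
A strictly dominates every other strategy → strictly dominant.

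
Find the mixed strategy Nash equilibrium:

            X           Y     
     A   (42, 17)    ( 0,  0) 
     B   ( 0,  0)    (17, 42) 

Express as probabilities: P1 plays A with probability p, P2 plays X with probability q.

p = 0.7119, q = 0.2881

Work:
Find probabilities that make opponent indifferent:
P2 chooses q to make P1 indifferent between A and B
P1 chooses p to make P2 indifferent between X and Y
Mixed NE: P1 plays (A: 0.7119, B: 0.2881), P2 plays (X: 0.2881, Y: 0.7119)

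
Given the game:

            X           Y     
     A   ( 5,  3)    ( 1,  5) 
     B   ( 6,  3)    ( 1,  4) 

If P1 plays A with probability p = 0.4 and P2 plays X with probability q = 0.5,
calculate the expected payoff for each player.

E[P1] = 3.3, E[P2] = 3.7

Work:
E[P1] = p·q·π₁(A,X) + p·(1-q)·π₁(A,Y) + (1-p)·q·π₁(B,X) + (1-p)·(1-q)·π₁(B,Y)
= 0.4·0.5·5 + 0.4·0.5·1 + 0.6·0.5·6 + 0.6·0.5·1
= 3.3

E[P2] = 3.7 (similar calculation)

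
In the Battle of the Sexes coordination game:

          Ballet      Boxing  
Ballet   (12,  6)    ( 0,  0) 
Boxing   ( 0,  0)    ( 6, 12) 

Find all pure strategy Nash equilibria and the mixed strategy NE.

Pure NE: (Ballet, Ballet) and (Boxing, Boxing); Mixed NE: p = 0.6667, q = 0.3333

Work:
Check pure NE:
(Ballet, Ballet): (12, 6) - no unilateral deviation beneficial
(Boxing, Boxing): (6, 12) - no unilateral deviation beneficial
Mixed NE: P1 plays Ballet with p = 0.6667, P2 plays Ballet with q = 0.3333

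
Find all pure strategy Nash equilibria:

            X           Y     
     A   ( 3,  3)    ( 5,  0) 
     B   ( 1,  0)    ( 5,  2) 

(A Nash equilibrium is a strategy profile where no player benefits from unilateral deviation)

Nash equilibrium: (A, X), (B, Y)

Work:
Best responses:
  P1 vs X: payoffs [3, 1] → best response A (payoff 3)
  P1 vs Y: payoffs [5, 5] → best response A/B (payoff 5)
  P2 vs A: payoffs [3, 0] → best response X (payoff 3)
  P2 vs B: payoffs [0, 2] → best response Y (payoff 2)
Mutual best responses: (A,X), (B,Y) → Nash equilibria.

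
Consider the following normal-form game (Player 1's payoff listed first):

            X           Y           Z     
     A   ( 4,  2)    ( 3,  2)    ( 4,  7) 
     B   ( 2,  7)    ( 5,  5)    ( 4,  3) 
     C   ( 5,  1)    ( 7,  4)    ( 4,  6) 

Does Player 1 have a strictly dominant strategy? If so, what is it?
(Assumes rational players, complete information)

No strictly dominant strategy exists for Player 1

Work:
A strategy strictly dominates another if it gives a strictly higher payoff against every opponent action. Compare each pair of P1's strategies column-by-column:
  A vs B: [4 vs 2, 3 vs 5, 4 vs 4] → A does not strictly dominate B (column Y: 3 ≤ 5)
  A vs C: [4 vs 5, 3 vs 7, 4 vs 4] → A does not strictly dominate C (column X: 4 ≤ 5)
  B vs A: [2 vs 4, 5 vs 3, 4 vs 4] → B does not strictly dominate A (column X: 2 ≤ 4)
  B vs C: [2 vs 5, 5 vs 7, 4 vs 4] → B does not strictly dominate C (column X: 2 ≤ 5)
  C vs A: [5 vs 4, 7 vs 3, 4 vs 4] → C does not strictly dominate A (column Z: 4 ≤ 4)
  C vs B: [5 vs 2, 7 vs 5, 4 vs 4] → C does not strictly dominate B (column Z: 4 ≤ 4)
No single strategy strictly dominates all others → no strictly dominant strategy.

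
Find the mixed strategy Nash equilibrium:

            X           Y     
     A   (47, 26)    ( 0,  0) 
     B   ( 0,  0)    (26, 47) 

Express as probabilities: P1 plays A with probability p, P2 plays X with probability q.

p = 0.6438, q = 0.3562

Work:
Find probabilities that make opponent indifferent:
P2 chooses q to make P1 indifferent between A and B
P1 chooses p to make P2 indifferent between X and Y
Mixed NE: P1 plays (A: 0.6438, B: 0.3562), P2 plays (X: 0.3562, Y: 0.6438)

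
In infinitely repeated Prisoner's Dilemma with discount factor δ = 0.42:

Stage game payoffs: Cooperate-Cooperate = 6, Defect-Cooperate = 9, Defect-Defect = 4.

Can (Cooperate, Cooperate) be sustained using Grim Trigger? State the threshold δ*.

δ* = 0.6; since δ = 0.42 < 0.6, cooperation cannot be sustained

Work:
For Grim Trigger:
Cooperate forever: 6/(1-δ)
Defect then punished: 9 + 4·δ/(1-δ)
Need: 6/(1-δ) ≥ 9 + 4·δ/(1-δ)
Solving: δ ≥ (T-R)/(T-P) = (9-6)/(9-4) = 0.6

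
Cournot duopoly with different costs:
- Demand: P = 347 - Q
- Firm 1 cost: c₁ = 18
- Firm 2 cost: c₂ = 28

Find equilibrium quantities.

q₁* = 113.0, q₂* = 103.0

Work:
Reaction: q₁ = (347 - 18 - q₂)/2
Reaction: q₂ = (347 - 28 - q₁)/2
Solve simultaneously:
q₁* = (347 - 2×18 + 28)/3 = 113.0
q₂* = (347 - 2×28 + 18)/3 = 103.0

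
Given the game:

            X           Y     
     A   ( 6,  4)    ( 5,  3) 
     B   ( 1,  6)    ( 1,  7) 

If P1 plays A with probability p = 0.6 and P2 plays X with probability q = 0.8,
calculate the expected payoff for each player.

E[P1] = 3.88, E[P2] = 4.76

Work:
E[P1] = p·q·π₁(A,X) + p·(1-q)·π₁(A,Y) + (1-p)·q·π₁(B,X) + (1-p)·(1-q)·π₁(B,Y)
= 0.6·0.8·6 + 0.6·0.2·5 + 0.4·0.8·1 + 0.4·0.2·1
= 3.88

E[P2] = 4.76 (similar calculation)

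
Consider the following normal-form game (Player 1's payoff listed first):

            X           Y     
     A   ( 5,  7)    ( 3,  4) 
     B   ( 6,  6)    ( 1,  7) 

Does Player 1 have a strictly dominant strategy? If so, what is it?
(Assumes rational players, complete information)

No strictly dominant strategy exists for Player 1

Work:
A strategy strictly dominates another if it gives a strictly higher payoff against every opponent action. Compare each pair of P1's strategies column-by-column:
  A vs B: [5 vs 6, 3 vs 1] → A does not strictly dominate B (column X: 5 ≤ 6)
  B vs A: [6 vs 5, 1 vs 3] → B does not strictly dominate A (column Y: 1 ≤ 3)
No single strategy strictly dominates all others → no strictly dominant strategy.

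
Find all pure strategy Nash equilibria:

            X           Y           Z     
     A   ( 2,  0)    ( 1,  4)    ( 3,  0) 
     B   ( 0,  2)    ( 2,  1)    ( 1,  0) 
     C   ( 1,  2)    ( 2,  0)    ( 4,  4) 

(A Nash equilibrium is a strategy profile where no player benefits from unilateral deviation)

Nash equilibrium: (C, Z)

Work:
Best responses:
  P1 vs X: payoffs [2, 0, 1] → best response A (payoff 2)
  P1 vs Y: payoffs [1, 2, 2] → best response B/C (payoff 2)
  P1 vs Z: payoffs [3, 1, 4] → best response C (payoff 4)
  P2 vs A: payoffs [0, 4, 0] → best response Y (payoff 4)
  P2 vs B: payoffs [2, 1, 0] → best response X (payoff 2)
  P2 vs C: payoffs [2, 0, 4] → best response Z (payoff 4)
Mutual best responses: (C,Z) → Nash equilibria.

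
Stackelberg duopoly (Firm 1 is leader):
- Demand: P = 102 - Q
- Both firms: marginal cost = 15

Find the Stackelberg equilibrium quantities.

q₁* (leader) = 43.5, q₂* (follower) = 21.75

Work:
Follower's reaction: q₂ = (a - c - q₁)/2
Leader substitutes: π₁ = q₁·(a - q₁ - (a-c-q₁)/2 - c)
FOC: q₁* = (102 - 15)/2 = 43.50
Then: q₂* = (102 - 15 - 43.5)/2 = 21.75
Leader has first-mover advantage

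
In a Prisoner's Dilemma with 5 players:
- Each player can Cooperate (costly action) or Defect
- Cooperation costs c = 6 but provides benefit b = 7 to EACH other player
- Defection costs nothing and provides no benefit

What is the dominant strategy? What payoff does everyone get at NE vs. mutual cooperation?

Dominant: Defect; NE payoff = 0; Coop payoff = 22

Work:
Defect dominates (saves cost c = 6, benefit to others is external)
NE: All defect → everyone gets 0
If all cooperate: each receives (4)×7 - 6 = 22
Social dilemma: 22 > 0 but NE gives 0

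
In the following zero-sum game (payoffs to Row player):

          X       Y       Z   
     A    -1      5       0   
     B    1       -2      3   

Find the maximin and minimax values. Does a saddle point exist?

Maximin = -1, Minimax = 1, Saddle: False

Work:
Row minimums: [-1, -2] → maximin = -1
Column maximums: [1, 5, 3] → minimax = 1
No saddle point (maximin ≠ minimax). Mixed strategy needed.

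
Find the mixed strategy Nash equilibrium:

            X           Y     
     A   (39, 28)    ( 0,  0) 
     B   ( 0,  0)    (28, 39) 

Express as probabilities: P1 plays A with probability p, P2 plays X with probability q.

p = 0.5821, q = 0.4179

Work:
Find probabilities that make opponent indifferent:
P2 chooses q to make P1 indifferent between A and B
P1 chooses p to make P2 indifferent between X and Y
Mixed NE: P1 plays (A: 0.5821, B: 0.4179), P2 plays (X: 0.4179, Y: 0.5821)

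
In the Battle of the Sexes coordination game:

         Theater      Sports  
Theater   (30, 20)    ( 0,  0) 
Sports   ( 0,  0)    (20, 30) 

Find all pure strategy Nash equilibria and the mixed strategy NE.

Pure NE: (Theater, Theater) and (Sports, Sports); Mixed NE: p = 0.6, q = 0.4

Work:
Check pure NE:
(Theater, Theater): (30, 20) - no unilateral deviation beneficial
(Sports, Sports): (20, 30) - no unilateral deviation beneficial
Mixed NE: P1 plays Theater with p = 0.6, P2 plays Theater with q = 0.4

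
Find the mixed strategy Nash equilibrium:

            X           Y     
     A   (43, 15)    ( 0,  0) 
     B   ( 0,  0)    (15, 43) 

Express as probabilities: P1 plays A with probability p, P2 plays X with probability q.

p = 0.7414, q = 0.2586

Work:
Find probabilities that make opponent indifferent:
P2 chooses q to make P1 indifferent between A and B
P1 chooses p to make P2 indifferent between X and Y
Mixed NE: P1 plays (A: 0.7414, B: 0.2586), P2 plays (X: 0.2586, Y: 0.7414)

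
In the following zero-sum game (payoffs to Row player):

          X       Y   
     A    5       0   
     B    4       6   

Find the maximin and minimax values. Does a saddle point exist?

Maximin = 4, Minimax = 5, Saddle: False

Work:
Row minimums: [0, 4] → maximin = 4
Column maximums: [5, 6] → minimax = 5
No saddle point (maximin ≠ minimax). Mixed strategy needed.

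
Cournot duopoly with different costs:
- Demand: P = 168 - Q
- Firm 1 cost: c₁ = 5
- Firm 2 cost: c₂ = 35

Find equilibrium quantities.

q₁* = 64.33, q₂* = 34.33

Work:
Reaction: q₁ = (168 - 5 - q₂)/2
Reaction: q₂ = (168 - 35 - q₁)/2
Solve simultaneously:
q₁* = (168 - 2×5 + 35)/3 = 64.33
q₂* = (168 - 2×35 + 5)/3 = 34.33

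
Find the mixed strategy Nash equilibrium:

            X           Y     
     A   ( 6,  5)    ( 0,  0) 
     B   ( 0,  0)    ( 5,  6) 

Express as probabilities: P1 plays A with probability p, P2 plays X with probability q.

p = 0.5455, q = 0.4545

Work:
Find probabilities that make opponent indifferent:
P2 chooses q to make P1 indifferent between A and B
P1 chooses p to make P2 indifferent between X and Y
Mixed NE: P1 plays (A: 0.5455, B: 0.4545), P2 plays (X: 0.4545, Y: 0.5455)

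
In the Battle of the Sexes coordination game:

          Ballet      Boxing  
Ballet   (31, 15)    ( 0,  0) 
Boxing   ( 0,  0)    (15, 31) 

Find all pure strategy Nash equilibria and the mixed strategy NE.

Pure NE: (Ballet, Ballet) and (Boxing, Boxing); Mixed NE: p = 0.6739, q = 0.3261

Work:
Check pure NE:
(Ballet, Ballet): (31, 15) - no unilateral deviation beneficial
(Boxing, Boxing): (15, 31) - no unilateral deviation beneficial
Mixed NE: P1 plays Ballet with p = 0.6739, P2 plays Ballet with q = 0.3261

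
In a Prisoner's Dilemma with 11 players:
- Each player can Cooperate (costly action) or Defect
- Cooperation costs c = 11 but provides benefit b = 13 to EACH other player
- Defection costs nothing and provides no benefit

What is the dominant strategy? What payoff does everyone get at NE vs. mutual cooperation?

Dominant: Defect; NE payoff = 0; Coop payoff = 119

Work:
Defect dominates (saves cost c = 11, benefit to others is external)
NE: All defect → everyone gets 0
If all cooperate: each receives (10)×13 - 11 = 119
Social dilemma: 119 > 0 but NE gives 0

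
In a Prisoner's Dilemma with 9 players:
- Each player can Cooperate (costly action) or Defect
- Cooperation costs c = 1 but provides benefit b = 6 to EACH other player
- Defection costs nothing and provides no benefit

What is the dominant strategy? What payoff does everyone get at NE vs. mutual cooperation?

Dominant: Defect; NE payoff = 0; Coop payoff = 47

Work:
Defect dominates (saves cost c = 1, benefit to others is external)
NE: All defect → everyone gets 0
If all cooperate: each receives (8)×6 - 1 = 47
Social dilemma: 47 > 0 but NE gives 0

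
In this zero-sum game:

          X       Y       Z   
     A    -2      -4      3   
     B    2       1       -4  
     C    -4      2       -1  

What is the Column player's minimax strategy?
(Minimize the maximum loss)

Column should play X or Y (all achieve the minimum), value = 2

Work:
Column player minimizes Row's maximum payoff:
Column X: max payoff to Row = 2
Column Y: max payoff to Row = 2
Column Z: max payoff to Row = 3
Minimum is 2, achieved by columns X, Y (tied).
Each of X or Y is a minimax strategy.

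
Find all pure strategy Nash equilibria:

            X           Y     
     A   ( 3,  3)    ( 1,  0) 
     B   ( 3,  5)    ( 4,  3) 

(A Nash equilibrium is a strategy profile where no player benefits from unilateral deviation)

Nash equilibrium: (A, X), (B, X)

Work:
Best responses:
  P1 vs X: payoffs [3, 3] → best response A/B (payoff 3)
  P1 vs Y: payoffs [1, 4] → best response B (payoff 4)
  P2 vs A: payoffs [3, 0] → best response X (payoff 3)
  P2 vs B: payoffs [5, 3] → best response X (payoff 5)
Mutual best responses: (A,X), (B,X) → Nash equilibria.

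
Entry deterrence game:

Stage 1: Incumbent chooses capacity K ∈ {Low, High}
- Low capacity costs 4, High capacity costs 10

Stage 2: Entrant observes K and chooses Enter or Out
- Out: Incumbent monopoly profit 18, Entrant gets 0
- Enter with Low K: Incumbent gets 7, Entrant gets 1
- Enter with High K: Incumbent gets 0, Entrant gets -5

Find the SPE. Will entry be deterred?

SPE: (High, Enter|Low, Out|High); Entry deterred. Incumbent net profit = 8

Work:
After Low K: Entrant enters (1 > 0)
After High K: Entrant stays out (-5 < 0)
Incumbent: Low → 7−4=3, High → 18−10=8
Incumbent chooses High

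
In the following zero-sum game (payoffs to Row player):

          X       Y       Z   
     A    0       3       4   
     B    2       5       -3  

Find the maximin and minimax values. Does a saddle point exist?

Maximin = 0, Minimax = 2, Saddle: False

Work:
Row minimums: [0, -3] → maximin = 0
Column maximums: [2, 5, 4] → minimax = 2
No saddle point (maximin ≠ minimax). Mixed strategy needed.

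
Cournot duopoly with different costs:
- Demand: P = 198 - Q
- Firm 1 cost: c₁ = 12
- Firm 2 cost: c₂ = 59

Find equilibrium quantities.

q₁* = 77.67, q₂* = 30.67

Work:
Reaction: q₁ = (198 - 12 - q₂)/2
Reaction: q₂ = (198 - 59 - q₁)/2
Solve simultaneously:
q₁* = (198 - 2×12 + 59)/3 = 77.67
q₂* = (198 - 2×59 + 12)/3 = 30.67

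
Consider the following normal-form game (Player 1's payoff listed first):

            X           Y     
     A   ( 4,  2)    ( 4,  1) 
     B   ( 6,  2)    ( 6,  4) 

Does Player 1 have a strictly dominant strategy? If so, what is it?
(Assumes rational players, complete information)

Yes, Player 1's strictly dominant strategy is B

Work:
A strategy strictly dominates another if it gives a strictly higher payoff against every opponent action. Compare each pair of P1's strategies column-by-column:
  A vs B: [4 vs 6, 4 vs 6] → A does not strictly dominate B (column X: 4 ≤ 6)
  B vs A: [6 vs 4, 6 vs 4] → B strictly dominates A
B strictly dominates every other strategy → strictly dominant.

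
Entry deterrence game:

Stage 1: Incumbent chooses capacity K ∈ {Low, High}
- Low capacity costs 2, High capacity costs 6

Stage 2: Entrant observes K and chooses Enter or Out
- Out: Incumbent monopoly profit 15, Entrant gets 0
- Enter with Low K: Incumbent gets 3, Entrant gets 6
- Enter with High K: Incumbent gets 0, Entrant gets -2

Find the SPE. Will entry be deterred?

SPE: (High, Enter|Low, Out|High); Entry deterred. Incumbent net profit = 9

Work:
After Low K: Entrant enters (6 > 0)
After High K: Entrant stays out (-2 < 0)
Incumbent: Low → 3−2=1, High → 15−6=9
Incumbent chooses High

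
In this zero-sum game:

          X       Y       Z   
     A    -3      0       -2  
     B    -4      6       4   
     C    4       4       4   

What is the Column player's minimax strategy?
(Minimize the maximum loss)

Column should play X or Z (all achieve the minimum), value = 4

Work:
Column player minimizes Row's maximum payoff:
Column X: max payoff to Row = 4
Column Y: max payoff to Row = 6
Column Z: max payoff to Row = 4
Minimum is 4, achieved by columns X, Z (tied).
Each of X or Z is a minimax strategy.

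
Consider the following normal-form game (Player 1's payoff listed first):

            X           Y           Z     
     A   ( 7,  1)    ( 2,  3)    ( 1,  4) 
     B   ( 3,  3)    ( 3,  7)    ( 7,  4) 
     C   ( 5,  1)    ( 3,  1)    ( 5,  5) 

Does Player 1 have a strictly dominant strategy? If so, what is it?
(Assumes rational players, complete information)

No strictly dominant strategy exists for Player 1

Work:
A strategy strictly dominates another if it gives a strictly higher payoff against every opponent action. Compare each pair of P1's strategies column-by-column:
  A vs B: [7 vs 3, 2 vs 3, 1 vs 7] → A does not strictly dominate B (column Y: 2 ≤ 3)
  A vs C: [7 vs 5, 2 vs 3, 1 vs 5] → A does not strictly dominate C (column Y: 2 ≤ 3)
  B vs A: [3 vs 7, 3 vs 2, 7 vs 1] → B does not strictly dominate A (column X: 3 ≤ 7)
  B vs C: [3 vs 5, 3 vs 3, 7 vs 5] → B does not strictly dominate C (column X: 3 ≤ 5)
  C vs A: [5 vs 7, 3 vs 2, 5 vs 1] → C does not strictly dominate A (column X: 5 ≤ 7)
  C vs B: [5 vs 3, 3 vs 3, 5 vs 7] → C does not strictly dominate B (column Y: 3 ≤ 3)
No single strategy strictly dominates all others → no strictly dominant strategy.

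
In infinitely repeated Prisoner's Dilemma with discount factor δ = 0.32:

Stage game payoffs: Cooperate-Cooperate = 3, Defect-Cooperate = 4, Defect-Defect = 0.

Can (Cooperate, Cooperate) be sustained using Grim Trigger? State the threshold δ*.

δ* = 0.25; since δ = 0.32 ≥ 0.25, cooperation can be sustained

Work:
For Grim Trigger:
Cooperate forever: 3/(1-δ)
Defect then punished: 4 + 0·δ/(1-δ)
Need: 3/(1-δ) ≥ 4 + 0·δ/(1-δ)
Solving: δ ≥ (T-R)/(T-P) = (4-3)/(4-0) = 0.25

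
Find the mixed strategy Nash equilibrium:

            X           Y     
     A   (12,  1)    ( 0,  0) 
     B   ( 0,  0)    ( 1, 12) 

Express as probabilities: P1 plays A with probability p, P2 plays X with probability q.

p = 0.9231, q = 0.0769

Work:
Find probabilities that make opponent indifferent:
P2 chooses q to make P1 indifferent between A and B
P1 chooses p to make P2 indifferent between X and Y
Mixed NE: P1 plays (A: 0.9231, B: 0.0769), P2 plays (X: 0.0769, Y: 0.9231)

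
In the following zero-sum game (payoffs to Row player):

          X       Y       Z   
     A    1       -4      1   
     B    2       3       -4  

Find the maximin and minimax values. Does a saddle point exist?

Maximin = -4, Minimax = 1, Saddle: False

Work:
Row minimums: [-4, -4] → maximin = -4
Column maximums: [2, 3, 1] → minimax = 1
No saddle point (maximin ≠ minimax). Mixed strategy needed.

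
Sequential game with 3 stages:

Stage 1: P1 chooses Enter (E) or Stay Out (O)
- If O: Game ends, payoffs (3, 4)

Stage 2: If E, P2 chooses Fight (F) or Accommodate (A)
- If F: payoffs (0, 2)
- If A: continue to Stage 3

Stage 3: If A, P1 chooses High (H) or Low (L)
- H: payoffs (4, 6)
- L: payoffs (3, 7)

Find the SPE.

SPE: (E, A, H); Outcome (4, 6)

Work:
Stage 3: P1 chooses H (4 vs 3)
Stage 2: P2: F->2, A->6 (anticipating H). Choose A
Stage 1: P1: O->3, E->4 (anticipating A, H). Choose E
SPE path: E -> A -> H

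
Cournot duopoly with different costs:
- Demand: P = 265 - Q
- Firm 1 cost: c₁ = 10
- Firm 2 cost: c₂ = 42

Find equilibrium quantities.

q₁* = 95.67, q₂* = 63.67

Work:
Reaction: q₁ = (265 - 10 - q₂)/2
Reaction: q₂ = (265 - 42 - q₁)/2
Solve simultaneously:
q₁* = (265 - 2×10 + 42)/3 = 95.67
q₂* = (265 - 2×42 + 10)/3 = 63.67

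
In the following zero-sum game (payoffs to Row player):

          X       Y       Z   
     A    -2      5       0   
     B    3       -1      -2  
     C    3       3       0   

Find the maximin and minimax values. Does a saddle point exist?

Maximin = 0, Minimax = 0, Saddle: True

Work:
Row minimums: [-2, -2, 0] → maximin = 0
Column maximums: [3, 5, 0] → minimax = 0
Saddle point exists! Game value = 0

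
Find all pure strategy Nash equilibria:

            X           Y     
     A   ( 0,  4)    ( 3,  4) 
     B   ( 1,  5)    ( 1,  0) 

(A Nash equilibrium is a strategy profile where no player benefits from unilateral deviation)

Nash equilibrium: (A, Y), (B, X)

Work:
Best responses:
  P1 vs X: payoffs [0, 1] → best response B (payoff 1)
  P1 vs Y: payoffs [3, 1] → best response A (payoff 3)
  P2 vs A: payoffs [4, 4] → best response X/Y (payoff 4)
  P2 vs B: payoffs [5, 0] → best response X (payoff 5)
Mutual best responses: (A,Y), (B,X) → Nash equilibria.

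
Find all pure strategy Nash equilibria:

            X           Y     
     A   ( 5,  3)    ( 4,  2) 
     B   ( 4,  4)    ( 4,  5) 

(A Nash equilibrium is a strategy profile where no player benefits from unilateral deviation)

Nash equilibrium: (A, X), (B, Y)

Work:
Best responses:
  P1 vs X: payoffs [5, 4] → best response A (payoff 5)
  P1 vs Y: payoffs [4, 4] → best response A/B (payoff 4)
  P2 vs A: payoffs [3, 2] → best response X (payoff 3)
  P2 vs B: payoffs [4, 5] → best response Y (payoff 5)
Mutual best responses: (A,X), (B,Y) → Nash equilibria.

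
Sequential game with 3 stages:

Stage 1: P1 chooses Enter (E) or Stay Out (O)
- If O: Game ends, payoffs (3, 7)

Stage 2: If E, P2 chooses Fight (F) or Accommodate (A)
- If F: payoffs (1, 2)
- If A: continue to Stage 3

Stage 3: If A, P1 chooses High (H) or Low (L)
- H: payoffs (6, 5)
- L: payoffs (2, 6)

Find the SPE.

SPE: (E, A, H); Outcome (6, 5)

Work:
Stage 3: P1 chooses H (6 vs 2)
Stage 2: P2: F->2, A->5 (anticipating H). Choose A
Stage 1: P1: O->3, E->6 (anticipating A, H). Choose E
SPE path: E -> A -> H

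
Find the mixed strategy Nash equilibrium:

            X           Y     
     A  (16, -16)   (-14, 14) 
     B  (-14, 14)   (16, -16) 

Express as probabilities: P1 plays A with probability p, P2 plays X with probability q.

p = 0.5, q = 0.5

Work:
Find probabilities that make opponent indifferent:
P2 chooses q to make P1 indifferent between A and B
P1 chooses p to make P2 indifferent between X and Y
Mixed NE: P1 plays (A: 0.5, B: 0.5), P2 plays (X: 0.5, Y: 0.5)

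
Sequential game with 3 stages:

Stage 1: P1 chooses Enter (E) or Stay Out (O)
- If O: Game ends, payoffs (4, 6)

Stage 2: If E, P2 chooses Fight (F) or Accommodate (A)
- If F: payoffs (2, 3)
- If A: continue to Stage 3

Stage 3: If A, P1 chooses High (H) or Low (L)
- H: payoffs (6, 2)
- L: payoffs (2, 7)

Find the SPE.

SPE: (O, F, H); Outcome (4, 6)

Work:
Stage 3: P1 chooses H (6 vs 2)
Stage 2: P2: F->3, A->2 (anticipating H). Choose F
Stage 1: P1: O->4, E->2 (anticipating F, H). Choose O
SPE path: O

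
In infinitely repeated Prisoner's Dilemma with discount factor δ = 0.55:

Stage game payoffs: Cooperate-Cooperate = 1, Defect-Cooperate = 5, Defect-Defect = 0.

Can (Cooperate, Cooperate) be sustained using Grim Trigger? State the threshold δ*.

δ* = 0.8; since δ = 0.55 < 0.8, cooperation cannot be sustained

Work:
For Grim Trigger:
Cooperate forever: 1/(1-δ)
Defect then punished: 5 + 0·δ/(1-δ)
Need: 1/(1-δ) ≥ 5 + 0·δ/(1-δ)
Solving: δ ≥ (T-R)/(T-P) = (5-1)/(5-0) = 0.8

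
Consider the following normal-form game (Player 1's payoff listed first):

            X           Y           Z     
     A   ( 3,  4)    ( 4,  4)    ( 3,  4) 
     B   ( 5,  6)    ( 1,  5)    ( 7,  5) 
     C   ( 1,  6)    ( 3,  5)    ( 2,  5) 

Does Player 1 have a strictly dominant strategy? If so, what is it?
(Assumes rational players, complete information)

No strictly dominant strategy exists for Player 1

Work:
A strategy strictly dominates another if it gives a strictly higher payoff against every opponent action. Compare each pair of P1's strategies column-by-column:
  A vs B: [3 vs 5, 4 vs 1, 3 vs 7] → A does not strictly dominate B (column X: 3 ≤ 5)
  A vs C: [3 vs 1, 4 vs 3, 3 vs 2] → A strictly dominates C
  B vs A: [5 vs 3, 1 vs 4, 7 vs 3] → B does not strictly dominate A (column Y: 1 ≤ 4)
  B vs C: [5 vs 1, 1 vs 3, 7 vs 2] → B does not strictly dominate C (column Y: 1 ≤ 3)
  C vs A: [1 vs 3, 3 vs 4, 2 vs 3] → C does not strictly dominate A (column X: 1 ≤ 3)
  C vs B: [1 vs 5, 3 vs 1, 2 vs 7] → C does not strictly dominate B (column X: 1 ≤ 5)
No single strategy strictly dominates all others → no strictly dominant strategy.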